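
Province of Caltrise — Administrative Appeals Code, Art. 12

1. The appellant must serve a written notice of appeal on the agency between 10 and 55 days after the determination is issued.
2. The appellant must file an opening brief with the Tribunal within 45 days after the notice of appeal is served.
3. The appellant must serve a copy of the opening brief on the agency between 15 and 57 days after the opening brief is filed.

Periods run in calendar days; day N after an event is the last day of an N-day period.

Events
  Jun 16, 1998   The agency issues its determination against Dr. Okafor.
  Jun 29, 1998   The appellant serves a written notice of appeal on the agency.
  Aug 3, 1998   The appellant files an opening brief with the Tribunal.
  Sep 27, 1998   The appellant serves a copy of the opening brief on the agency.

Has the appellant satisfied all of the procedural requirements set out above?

Step 1: the window is 10–55 days after Jun 16, 1998 (when the determination is issued), so Jun 26, 1998 through Aug 10, 1998; done Jun 29, 1998, which is between those dates.
Step 2: 45 days after Jun 29, 1998 (when the notice of appeal is served) is Aug 13, 1998; done Aug 3, 1998 — timely.
Step 3: the window is 15–57 days after Aug 3, 1998 (when the opening brief is filed), so Aug 18, 1998 through Sep 29, 1998; done Sep 27, 1998 — within the window.

Yes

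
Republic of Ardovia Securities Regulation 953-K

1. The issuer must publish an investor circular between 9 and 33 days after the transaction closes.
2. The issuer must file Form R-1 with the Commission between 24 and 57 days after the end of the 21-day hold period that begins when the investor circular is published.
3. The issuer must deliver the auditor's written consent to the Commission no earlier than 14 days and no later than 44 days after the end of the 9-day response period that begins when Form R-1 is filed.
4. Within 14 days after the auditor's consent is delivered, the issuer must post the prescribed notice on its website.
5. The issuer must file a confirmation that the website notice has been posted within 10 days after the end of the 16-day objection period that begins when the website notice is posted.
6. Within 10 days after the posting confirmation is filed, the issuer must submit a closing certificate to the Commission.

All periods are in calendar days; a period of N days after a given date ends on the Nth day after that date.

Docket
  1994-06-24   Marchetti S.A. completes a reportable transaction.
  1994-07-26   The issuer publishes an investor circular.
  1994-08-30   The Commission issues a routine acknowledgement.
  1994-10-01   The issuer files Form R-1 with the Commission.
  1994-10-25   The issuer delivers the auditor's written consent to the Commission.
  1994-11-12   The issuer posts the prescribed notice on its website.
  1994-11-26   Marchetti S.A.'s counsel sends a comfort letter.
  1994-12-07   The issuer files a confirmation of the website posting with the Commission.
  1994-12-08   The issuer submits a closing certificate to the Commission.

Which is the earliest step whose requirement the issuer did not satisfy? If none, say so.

Step 1: the window is 9–33 days after 1994-06-24 (when the transaction closes), so 1994-07-03 through 1994-07-27; 1994-07-26 falls inside that range.
Step 2: the window is 24–57 days after 1994-08-16 (end of the 21-day hold period, which began when the investor circular is published on 1994-07-26), so 1994-09-09 through 1994-10-12; done 1994-10-01 — within the window.
Step 3: the window is 14–44 days after 1994-10-10 (end of the 9-day response period, which began when Form R-1 is filed on 1994-10-01), so 1994-10-24 through 1994-11-23; 1994-10-25 falls inside that range.
Step 4: 14 days after 1994-10-25 (when the auditor's consent is delivered) is 1994-11-08; done 1994-11-12 — 4 days late.
The analysis stops there.

Step 4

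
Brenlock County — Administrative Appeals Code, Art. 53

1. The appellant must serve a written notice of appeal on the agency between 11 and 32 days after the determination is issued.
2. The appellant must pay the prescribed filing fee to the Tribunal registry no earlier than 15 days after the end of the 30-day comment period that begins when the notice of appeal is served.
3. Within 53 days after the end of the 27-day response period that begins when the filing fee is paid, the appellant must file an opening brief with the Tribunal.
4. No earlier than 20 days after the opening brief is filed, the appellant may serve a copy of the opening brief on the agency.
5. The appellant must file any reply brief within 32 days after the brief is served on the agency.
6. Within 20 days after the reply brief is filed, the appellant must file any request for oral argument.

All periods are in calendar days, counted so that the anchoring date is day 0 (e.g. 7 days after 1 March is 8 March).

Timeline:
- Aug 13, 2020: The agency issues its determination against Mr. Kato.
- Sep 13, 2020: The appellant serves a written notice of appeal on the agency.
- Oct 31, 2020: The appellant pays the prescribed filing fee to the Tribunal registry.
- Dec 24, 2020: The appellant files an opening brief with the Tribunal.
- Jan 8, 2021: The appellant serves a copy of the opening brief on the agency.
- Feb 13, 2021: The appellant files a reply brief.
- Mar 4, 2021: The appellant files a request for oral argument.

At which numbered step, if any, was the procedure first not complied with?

Step 1: the window is 11–32 days after Aug 13, 2020 (when the determination is issued), so Aug 24, 2020 through Sep 14, 2020; done Sep 13, 2020 — within the window.
Step 2: the earliest permitted date is 15 days after Oct 13, 2020 (end of the 30-day comment period, which began when the notice of appeal is served on Sep 13, 2020), i.e. Oct 28, 2020; done Oct 31, 2020 — permitted.
Step 3: 53 days after Nov 27, 2020 (end of the 27-day response period, which began when the filing fee is paid on Oct 31, 2020) is Jan 19, 2021; completed Dec 24, 2020, before the deadline.
Step 4: the earliest permitted date is 20 days after Dec 24, 2020 (when the opening brief is filed), i.e. Jan 13, 2021; acted on Jan 8, 2021, 5 days prematurely.
Later steps need not be reached.

Step 4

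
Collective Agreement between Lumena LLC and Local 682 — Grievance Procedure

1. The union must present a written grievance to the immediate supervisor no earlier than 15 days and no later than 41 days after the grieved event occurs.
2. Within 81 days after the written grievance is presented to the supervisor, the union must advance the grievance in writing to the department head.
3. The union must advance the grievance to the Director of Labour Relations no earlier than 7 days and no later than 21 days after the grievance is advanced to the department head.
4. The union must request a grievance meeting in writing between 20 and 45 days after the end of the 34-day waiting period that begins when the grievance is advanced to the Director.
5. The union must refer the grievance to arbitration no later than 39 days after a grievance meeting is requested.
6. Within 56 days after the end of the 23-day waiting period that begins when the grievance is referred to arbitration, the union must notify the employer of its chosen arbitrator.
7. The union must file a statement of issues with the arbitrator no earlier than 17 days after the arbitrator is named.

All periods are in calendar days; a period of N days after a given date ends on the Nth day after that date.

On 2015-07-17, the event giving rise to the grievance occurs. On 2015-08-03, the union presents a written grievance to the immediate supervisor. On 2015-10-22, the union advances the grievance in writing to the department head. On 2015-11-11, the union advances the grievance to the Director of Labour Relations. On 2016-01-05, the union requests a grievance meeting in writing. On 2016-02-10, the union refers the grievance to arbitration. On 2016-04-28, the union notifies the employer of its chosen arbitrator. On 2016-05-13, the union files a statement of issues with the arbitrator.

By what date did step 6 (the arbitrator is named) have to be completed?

2016-04-29

The grievance is referred to arbitration on 2016-02-10; the 23-day waiting period therefore ends 2016-03-04, and step 6 runs from that date. 56 days after 2016-03-04 is 2016-04-29.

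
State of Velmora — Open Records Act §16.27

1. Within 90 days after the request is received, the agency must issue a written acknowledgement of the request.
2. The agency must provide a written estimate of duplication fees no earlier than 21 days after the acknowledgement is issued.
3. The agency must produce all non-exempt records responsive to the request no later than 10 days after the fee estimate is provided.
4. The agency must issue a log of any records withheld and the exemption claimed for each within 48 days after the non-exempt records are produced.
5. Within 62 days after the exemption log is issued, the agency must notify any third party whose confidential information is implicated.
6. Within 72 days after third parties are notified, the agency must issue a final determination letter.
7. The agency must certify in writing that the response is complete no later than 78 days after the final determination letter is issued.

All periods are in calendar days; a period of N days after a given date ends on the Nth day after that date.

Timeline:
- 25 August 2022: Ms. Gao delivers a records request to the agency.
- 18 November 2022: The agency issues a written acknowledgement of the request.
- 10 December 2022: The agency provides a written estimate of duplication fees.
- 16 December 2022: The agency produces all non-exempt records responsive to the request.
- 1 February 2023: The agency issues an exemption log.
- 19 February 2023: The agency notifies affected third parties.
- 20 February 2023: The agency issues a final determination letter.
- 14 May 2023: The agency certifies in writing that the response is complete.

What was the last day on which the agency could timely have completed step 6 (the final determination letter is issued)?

Step 6 runs from 19 February 2023, when third parties are notified. 72 days after 19 February 2023 is 2 May 2023.

2 May 2023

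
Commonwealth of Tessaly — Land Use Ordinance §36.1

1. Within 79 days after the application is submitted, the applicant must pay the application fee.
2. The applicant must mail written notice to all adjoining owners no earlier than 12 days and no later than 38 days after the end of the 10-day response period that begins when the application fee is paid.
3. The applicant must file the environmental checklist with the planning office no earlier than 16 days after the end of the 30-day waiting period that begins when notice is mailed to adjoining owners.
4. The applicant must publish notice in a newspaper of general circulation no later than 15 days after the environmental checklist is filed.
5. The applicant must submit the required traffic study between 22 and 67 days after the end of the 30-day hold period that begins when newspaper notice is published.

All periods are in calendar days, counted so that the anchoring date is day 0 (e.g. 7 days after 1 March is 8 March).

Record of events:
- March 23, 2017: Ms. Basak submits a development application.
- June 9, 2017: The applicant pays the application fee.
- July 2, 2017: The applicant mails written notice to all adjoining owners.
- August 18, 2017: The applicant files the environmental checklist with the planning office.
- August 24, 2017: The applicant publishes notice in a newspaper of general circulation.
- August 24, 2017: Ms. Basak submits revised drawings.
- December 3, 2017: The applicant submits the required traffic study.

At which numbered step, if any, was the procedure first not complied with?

Step 1 — counting 79 days from March 23, 2017 (when the application is submitted) gives a deadline of June 10, 2017; June 9, 2017 is within that limit.
Step 2 — 12 and 38 days from June 19, 2017 (end of the 10-day response period, which began when the application fee is paid on June 9, 2017) are July 1, 2017 and July 27, 2017 respectively; July 2, 2017 falls inside that range.
Step 3 — must wait 16 days from August 1, 2017 (end of the 30-day waiting period, which began when notice is mailed to adjoining owners on July 2, 2017), so not before August 17, 2017; done August 18, 2017, after the minimum wait.
Step 4 — counting 15 days from August 18, 2017 (when the environmental checklist is filed) gives a deadline of September 2, 2017; August 24, 2017 is within that limit.
Step 5 — 22 and 67 days from September 23, 2017 (end of the 30-day hold period, which began when newspaper notice is published on August 24, 2017) are October 15, 2017 and November 29, 2017 respectively; December 3, 2017 is 4 days past the end of the window.
No need to go further; step 5 was not satisfied.

Step 5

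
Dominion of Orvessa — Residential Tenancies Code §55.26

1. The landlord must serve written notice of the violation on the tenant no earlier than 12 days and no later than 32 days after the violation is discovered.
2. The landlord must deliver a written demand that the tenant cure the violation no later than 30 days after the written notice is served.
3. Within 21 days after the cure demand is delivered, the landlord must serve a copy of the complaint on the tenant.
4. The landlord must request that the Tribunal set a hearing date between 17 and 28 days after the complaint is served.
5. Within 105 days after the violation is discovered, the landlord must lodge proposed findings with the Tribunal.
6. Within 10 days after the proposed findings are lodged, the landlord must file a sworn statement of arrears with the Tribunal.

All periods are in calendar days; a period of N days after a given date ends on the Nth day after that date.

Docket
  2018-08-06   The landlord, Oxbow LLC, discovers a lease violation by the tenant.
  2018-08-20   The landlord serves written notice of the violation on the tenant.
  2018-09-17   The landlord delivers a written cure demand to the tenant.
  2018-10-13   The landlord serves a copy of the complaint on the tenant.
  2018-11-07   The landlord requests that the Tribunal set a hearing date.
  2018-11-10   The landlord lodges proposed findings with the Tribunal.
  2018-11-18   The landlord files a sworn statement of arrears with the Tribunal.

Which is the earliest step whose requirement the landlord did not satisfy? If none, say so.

Step 3

Step 1 — 12 and 32 days from 2018-08-06 (when the violation is discovered) are 2018-08-18 and 2018-09-07 respectively; done 2018-08-20 — within the window.
Step 2 — counting 30 days from 2018-08-20 (when the written notice is served) gives a deadline of 2018-09-19; 2018-09-17 is within that limit.
Step 3 — counting 21 days from 2018-09-17 (when the cure demand is delivered) gives a deadline of 2018-10-08; 2018-10-13 misses that deadline by 5 days.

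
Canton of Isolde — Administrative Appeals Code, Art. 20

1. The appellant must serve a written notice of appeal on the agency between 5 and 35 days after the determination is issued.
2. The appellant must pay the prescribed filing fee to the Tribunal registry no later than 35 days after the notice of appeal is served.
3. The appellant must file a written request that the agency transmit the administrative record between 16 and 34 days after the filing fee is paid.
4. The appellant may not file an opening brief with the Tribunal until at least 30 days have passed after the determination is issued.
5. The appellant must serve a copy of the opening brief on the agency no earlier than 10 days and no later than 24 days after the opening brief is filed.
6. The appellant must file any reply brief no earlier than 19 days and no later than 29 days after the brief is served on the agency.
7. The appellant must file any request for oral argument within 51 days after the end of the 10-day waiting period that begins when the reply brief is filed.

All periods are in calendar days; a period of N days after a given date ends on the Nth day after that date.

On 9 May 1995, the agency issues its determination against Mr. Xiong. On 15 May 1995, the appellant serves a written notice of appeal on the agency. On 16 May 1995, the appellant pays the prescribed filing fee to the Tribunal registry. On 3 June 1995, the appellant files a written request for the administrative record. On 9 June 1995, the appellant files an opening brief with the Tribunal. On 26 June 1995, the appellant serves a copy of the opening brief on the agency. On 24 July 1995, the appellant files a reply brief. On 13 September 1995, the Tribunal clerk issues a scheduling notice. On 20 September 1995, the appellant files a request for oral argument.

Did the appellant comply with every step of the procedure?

Step 1 — 5 and 35 days from 9 May 1995 (when the determination is issued) are 14 May 1995 and 13 June 1995 respectively; 15 May 1995 falls inside that range.
Step 2 — counting 35 days from 15 May 1995 (when the notice of appeal is served) gives a deadline of 19 June 1995; 16 May 1995 is within that limit.
Step 3 — 16 and 34 days from 16 May 1995 (when the filing fee is paid) are 1 June 1995 and 19 June 1995 respectively; done 3 June 1995 — within the window.
Step 4 — must wait 30 days from 9 May 1995 (when the determination is issued), so not before 8 June 1995; done 9 June 1995, after the minimum wait.
Step 5 — 10 and 24 days from 9 June 1995 (when the opening brief is filed) are 19 June 1995 and 3 July 1995 respectively; done 26 June 1995, which is between those dates.
Step 6 — 19 and 29 days from 26 June 1995 (when the brief is served on the agency) are 15 July 1995 and 25 July 1995 respectively; done 24 July 1995, which is between those dates.
Step 7 — counting 51 days from 3 August 1995 (end of the 10-day waiting period, which began when the reply brief is filed on 24 July 1995) gives a deadline of 23 September 1995; done 20 September 1995 — timely.

Yes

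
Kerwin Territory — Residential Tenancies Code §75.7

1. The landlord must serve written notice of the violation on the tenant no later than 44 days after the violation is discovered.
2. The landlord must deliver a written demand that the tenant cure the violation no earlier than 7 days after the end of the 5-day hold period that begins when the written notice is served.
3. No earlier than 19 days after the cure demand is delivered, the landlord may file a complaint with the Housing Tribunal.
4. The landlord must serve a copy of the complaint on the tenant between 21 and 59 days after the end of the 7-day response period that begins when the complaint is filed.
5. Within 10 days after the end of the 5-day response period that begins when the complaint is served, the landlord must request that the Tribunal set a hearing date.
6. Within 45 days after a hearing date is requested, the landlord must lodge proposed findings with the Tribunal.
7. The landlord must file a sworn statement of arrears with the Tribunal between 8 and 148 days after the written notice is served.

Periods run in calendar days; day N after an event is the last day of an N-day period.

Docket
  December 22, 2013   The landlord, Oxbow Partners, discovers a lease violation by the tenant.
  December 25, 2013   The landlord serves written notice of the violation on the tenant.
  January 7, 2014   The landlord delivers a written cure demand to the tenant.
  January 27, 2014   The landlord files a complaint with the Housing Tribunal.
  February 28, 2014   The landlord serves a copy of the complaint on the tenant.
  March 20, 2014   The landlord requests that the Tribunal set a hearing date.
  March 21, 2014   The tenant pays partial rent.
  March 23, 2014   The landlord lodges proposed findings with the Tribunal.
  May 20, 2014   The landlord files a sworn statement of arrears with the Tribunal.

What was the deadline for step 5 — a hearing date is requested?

March 15, 2014

The complaint is served on February 28, 2014; the 5-day response period therefore ends March 5, 2014, and step 5 runs from that date. 10 days after March 5, 2014 is March 15, 2014.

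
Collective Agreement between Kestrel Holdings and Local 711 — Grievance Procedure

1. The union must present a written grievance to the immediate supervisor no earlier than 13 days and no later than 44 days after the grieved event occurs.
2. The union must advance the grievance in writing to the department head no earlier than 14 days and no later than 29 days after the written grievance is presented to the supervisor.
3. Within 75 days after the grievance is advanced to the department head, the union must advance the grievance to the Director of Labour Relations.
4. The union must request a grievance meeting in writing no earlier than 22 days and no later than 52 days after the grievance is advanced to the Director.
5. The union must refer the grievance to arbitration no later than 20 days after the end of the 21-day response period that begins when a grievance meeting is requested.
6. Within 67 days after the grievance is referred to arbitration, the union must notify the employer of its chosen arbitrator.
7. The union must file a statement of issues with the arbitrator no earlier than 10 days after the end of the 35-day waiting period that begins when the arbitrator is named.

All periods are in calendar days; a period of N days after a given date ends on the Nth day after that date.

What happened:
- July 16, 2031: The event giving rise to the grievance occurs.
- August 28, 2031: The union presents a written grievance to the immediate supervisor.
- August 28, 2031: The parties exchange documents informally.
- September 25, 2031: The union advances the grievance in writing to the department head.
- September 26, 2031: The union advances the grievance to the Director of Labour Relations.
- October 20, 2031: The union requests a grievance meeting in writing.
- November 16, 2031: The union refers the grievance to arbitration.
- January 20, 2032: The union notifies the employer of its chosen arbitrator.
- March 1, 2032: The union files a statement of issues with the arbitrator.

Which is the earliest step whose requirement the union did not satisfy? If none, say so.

(1) the permitted window runs from July 16, 2031 + 13 = July 29, 2031 to July 16, 2031 + 44 = August 29, 2031; done August 28, 2031 — within the window.
(2) the permitted window runs from August 28, 2031 + 14 = September 11, 2031 to August 28, 2031 + 29 = September 26, 2031; done September 25, 2031, which is between those dates.
(3) due by September 25, 2031 + 75 days = December 9, 2031; September 26, 2031 is within that limit.
(4) the permitted window runs from September 26, 2031 + 22 = October 18, 2031 to September 26, 2031 + 52 = November 17, 2031; done October 20, 2031 — within the window.
(5) due by November 10, 2031 + 20 days = November 30, 2031; November 16, 2031 is within that limit.
(6) due by November 16, 2031 + 67 days = January 22, 2032; January 20, 2032 is within that limit.
(7) permitted from February 24, 2032 + 10 days = March 5, 2032 onward; acted on March 1, 2032, 4 days prematurely.

Step 7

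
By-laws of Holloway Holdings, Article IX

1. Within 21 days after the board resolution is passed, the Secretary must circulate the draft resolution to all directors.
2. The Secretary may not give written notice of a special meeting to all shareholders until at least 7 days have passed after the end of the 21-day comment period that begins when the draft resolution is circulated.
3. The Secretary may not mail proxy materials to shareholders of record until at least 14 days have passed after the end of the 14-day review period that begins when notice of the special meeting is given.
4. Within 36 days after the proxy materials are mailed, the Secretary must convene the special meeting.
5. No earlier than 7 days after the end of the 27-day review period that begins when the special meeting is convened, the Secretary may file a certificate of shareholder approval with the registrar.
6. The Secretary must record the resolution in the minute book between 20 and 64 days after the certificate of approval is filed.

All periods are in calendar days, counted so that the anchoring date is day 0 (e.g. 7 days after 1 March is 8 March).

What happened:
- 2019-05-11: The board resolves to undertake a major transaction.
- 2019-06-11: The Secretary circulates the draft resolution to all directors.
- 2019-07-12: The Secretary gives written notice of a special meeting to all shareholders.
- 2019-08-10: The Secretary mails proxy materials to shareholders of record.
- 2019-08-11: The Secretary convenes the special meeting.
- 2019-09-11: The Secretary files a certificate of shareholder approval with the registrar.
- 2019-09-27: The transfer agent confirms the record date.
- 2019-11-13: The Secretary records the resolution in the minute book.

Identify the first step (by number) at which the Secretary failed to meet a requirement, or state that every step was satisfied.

Step 1: 21 days after 2019-05-11 (when the board resolution is passed) is 2019-06-01; 2019-06-11 misses that deadline by 10 days.

Step 1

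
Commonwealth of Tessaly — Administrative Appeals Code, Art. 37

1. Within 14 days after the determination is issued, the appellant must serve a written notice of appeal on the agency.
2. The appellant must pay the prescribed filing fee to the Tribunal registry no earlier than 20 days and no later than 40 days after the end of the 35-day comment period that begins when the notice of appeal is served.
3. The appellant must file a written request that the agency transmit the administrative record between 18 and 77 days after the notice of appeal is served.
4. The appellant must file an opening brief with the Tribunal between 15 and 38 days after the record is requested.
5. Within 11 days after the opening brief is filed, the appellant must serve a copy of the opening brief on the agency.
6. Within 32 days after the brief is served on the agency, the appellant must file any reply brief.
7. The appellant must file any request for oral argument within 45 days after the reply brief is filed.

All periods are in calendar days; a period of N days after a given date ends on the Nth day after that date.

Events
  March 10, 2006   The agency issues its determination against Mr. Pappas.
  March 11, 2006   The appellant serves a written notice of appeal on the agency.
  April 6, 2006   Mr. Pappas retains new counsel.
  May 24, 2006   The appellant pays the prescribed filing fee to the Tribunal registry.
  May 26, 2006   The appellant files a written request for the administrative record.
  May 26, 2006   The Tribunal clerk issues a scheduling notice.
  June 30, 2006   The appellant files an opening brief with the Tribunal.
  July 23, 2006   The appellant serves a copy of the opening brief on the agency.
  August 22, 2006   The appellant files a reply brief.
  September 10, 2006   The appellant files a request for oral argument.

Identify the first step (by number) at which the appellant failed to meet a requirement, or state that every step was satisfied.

Step 5

(1) due by March 10, 2006 + 14 days = March 24, 2006; completed March 11, 2006, before the deadline.
(2) the permitted window runs from April 15, 2006 + 20 = May 5, 2006 to April 15, 2006 + 40 = May 25, 2006; done May 24, 2006 — within the window.
(3) the permitted window runs from March 11, 2006 + 18 = March 29, 2006 to March 11, 2006 + 77 = May 27, 2006; May 26, 2006 falls inside that range.
(4) the permitted window runs from May 26, 2006 + 15 = June 10, 2006 to May 26, 2006 + 38 = July 3, 2006; done June 30, 2006 — within the window.
(5) due by June 30, 2006 + 11 days = July 11, 2006; July 23, 2006 misses that deadline by 12 days.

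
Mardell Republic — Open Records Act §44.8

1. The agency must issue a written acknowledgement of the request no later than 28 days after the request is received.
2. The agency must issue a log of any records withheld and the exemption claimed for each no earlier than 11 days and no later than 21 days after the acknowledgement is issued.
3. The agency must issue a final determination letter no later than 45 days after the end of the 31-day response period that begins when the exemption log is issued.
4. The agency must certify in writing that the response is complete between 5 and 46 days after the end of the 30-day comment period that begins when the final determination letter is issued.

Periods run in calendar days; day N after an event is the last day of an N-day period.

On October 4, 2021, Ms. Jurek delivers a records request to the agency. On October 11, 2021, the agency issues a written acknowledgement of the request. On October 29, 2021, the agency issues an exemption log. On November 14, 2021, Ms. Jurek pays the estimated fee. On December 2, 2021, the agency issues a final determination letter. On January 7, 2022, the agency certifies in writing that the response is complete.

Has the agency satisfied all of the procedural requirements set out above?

Yes

(1) due by October 4, 2021 + 28 days = November 1, 2021; completed October 11, 2021, before the deadline.
(2) the permitted window runs from October 11, 2021 + 11 = October 22, 2021 to October 11, 2021 + 21 = November 1, 2021; October 29, 2021 falls inside that range.
(3) due by November 29, 2021 + 45 days = January 13, 2022; December 2, 2021 is within that limit.
(4) the permitted window runs from January 1, 2022 + 5 = January 6, 2022 to January 1, 2022 + 46 = February 16, 2022; done January 7, 2022 — within the window.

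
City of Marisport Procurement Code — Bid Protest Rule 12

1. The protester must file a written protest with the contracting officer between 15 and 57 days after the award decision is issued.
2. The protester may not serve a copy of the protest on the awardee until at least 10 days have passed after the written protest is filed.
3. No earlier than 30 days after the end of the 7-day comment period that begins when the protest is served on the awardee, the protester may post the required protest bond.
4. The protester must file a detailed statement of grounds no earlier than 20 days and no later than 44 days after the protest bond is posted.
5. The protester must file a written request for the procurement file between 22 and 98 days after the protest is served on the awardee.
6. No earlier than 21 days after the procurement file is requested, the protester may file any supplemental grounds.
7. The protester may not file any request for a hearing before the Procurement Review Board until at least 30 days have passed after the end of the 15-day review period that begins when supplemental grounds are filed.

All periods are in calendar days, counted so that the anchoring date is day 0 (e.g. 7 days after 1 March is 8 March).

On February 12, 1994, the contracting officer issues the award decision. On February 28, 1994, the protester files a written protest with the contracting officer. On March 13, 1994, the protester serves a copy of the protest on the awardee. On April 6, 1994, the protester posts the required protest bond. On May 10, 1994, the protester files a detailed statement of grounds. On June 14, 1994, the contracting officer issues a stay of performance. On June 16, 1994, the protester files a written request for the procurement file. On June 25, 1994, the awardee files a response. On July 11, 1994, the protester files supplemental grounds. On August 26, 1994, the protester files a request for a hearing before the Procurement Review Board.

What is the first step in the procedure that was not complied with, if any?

Step 3

Step 1: the window is 15–57 days after February 12, 1994 (when the award decision is issued), so February 27, 1994 through April 10, 1994; February 28, 1994 falls inside that range.
Step 2: the earliest permitted date is 10 days after February 28, 1994 (when the written protest is filed), i.e. March 10, 1994; March 13, 1994 is on or after that date.
Step 3: the earliest permitted date is 30 days after March 20, 1994 (end of the 7-day comment period, which began when the protest is served on the awardee on March 13, 1994), i.e. April 19, 1994; acted on April 6, 1994, 13 days prematurely.
That is the first point of non-compliance.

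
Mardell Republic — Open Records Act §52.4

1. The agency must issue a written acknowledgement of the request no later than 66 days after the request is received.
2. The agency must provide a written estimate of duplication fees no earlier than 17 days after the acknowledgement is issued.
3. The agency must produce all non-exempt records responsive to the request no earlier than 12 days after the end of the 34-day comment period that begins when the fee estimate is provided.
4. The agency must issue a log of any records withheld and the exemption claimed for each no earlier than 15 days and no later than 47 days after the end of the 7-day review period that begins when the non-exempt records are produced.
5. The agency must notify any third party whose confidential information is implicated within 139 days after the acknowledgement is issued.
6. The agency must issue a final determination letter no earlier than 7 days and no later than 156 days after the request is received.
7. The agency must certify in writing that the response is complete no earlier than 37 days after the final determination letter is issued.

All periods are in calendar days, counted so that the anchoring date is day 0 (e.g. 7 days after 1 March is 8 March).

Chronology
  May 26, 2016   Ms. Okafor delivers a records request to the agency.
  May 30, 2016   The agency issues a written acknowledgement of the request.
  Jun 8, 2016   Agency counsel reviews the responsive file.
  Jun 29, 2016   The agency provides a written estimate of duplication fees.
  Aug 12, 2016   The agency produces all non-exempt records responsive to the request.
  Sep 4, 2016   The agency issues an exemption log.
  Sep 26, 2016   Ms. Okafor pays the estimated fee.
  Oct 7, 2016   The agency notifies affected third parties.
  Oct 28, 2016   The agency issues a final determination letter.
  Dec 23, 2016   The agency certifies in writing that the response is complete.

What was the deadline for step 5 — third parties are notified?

Oct 16, 2016

Step 5 runs from May 30, 2016, when the acknowledgement is issued. 139 days after May 30, 2016 is Oct 16, 2016.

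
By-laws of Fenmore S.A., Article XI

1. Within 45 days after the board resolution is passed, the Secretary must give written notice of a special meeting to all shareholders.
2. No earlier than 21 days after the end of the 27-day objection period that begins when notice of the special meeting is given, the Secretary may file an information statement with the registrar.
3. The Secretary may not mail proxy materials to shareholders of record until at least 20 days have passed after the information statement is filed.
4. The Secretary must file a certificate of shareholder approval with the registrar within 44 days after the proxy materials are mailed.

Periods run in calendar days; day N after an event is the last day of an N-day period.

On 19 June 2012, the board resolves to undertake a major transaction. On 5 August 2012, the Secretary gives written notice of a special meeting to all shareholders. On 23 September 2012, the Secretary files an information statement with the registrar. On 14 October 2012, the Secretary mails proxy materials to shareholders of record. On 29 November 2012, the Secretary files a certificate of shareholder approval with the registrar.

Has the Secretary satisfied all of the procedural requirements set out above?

Step 1 — counting 45 days from 19 June 2012 (when the board resolution is passed) gives a deadline of 3 August 2012; not done until 5 August 2012, 2 days after the deadline.

No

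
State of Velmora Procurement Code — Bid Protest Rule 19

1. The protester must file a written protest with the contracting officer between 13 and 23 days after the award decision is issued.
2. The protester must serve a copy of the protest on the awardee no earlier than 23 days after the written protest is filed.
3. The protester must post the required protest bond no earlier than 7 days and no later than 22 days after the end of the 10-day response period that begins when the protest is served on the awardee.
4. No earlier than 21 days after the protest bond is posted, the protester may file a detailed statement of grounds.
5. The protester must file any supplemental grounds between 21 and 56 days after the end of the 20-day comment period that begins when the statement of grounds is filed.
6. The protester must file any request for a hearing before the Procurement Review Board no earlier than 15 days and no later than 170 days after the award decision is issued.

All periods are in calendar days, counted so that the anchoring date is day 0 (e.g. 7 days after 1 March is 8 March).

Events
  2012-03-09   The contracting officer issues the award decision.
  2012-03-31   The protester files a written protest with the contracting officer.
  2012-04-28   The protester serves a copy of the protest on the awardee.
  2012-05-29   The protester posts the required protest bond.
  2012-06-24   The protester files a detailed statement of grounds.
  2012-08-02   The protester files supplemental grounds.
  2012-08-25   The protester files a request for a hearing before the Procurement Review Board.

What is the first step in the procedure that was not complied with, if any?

Step 5

Step 1: the window is 13–23 days after 2012-03-09 (when the award decision is issued), so 2012-03-22 through 2012-04-01; 2012-03-31 falls inside that range.
Step 2: the earliest permitted date is 23 days after 2012-03-31 (when the written protest is filed), i.e. 2012-04-23; done 2012-04-28 — permitted.
Step 3: the window is 7–22 days after 2012-05-08 (end of the 10-day response period, which began when the protest is served on the awardee on 2012-04-28), so 2012-05-15 through 2012-05-30; done 2012-05-29, which is between those dates.
Step 4: the earliest permitted date is 21 days after 2012-05-29 (when the protest bond is posted), i.e. 2012-06-19; done 2012-06-24 — permitted.
Step 5: the window is 21–56 days after 2012-07-14 (end of the 20-day comment period, which began when the statement of grounds is filed on 2012-06-24), so 2012-08-04 through 2012-09-08; done 2012-08-02 — 2 days before the window opened.
The analysis stops there.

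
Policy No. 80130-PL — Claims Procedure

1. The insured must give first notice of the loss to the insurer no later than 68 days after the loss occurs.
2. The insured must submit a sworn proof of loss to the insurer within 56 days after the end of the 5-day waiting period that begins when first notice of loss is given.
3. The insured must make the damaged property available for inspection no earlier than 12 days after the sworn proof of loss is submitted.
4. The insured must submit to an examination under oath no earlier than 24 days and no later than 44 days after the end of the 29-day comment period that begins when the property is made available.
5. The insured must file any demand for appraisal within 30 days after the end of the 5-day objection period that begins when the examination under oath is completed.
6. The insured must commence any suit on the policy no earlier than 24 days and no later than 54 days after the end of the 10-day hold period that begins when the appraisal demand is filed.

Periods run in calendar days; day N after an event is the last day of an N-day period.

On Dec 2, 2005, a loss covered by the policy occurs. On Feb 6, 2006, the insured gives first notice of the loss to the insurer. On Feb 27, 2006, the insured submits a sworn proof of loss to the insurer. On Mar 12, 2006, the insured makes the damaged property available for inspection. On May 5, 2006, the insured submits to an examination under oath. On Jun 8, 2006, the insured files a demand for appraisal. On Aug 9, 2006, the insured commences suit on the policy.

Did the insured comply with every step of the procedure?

Yes

(1) due by Dec 2, 2005 + 68 days = Feb 8, 2006; done Feb 6, 2006 — timely.
(2) due by Feb 11, 2006 + 56 days = Apr 8, 2006; completed Feb 27, 2006, before the deadline.
(3) permitted from Feb 27, 2006 + 12 days = Mar 11, 2006 onward; done Mar 12, 2006, after the minimum wait.
(4) the permitted window runs from Apr 10, 2006 + 24 = May 4, 2006 to Apr 10, 2006 + 44 = May 24, 2006; done May 5, 2006, which is between those dates.
(5) due by May 10, 2006 + 30 days = Jun 9, 2006; completed Jun 8, 2006, before the deadline.
(6) the permitted window runs from Jun 18, 2006 + 24 = Jul 12, 2006 to Jun 18, 2006 + 54 = Aug 11, 2006; Aug 9, 2006 falls inside that range.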